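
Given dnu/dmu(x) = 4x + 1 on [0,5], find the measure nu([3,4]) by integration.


nu(A) = integral_A (dnu/dmu) dmu = integral_3^4 (4x + 1) dx
Step 1: Antiderivative F(x) = (4/2)x^2 + 1x
Step 2: F(4) = (4/2)*4^2 + 1*4 = 32 + 4 = 36
Step 3: F(3) = (4/2)*3^2 + 1*3 = 18 + 3 = 21
Step 4: nu([3,4]) = F(4) - F(3) = 36 - 21 = 15


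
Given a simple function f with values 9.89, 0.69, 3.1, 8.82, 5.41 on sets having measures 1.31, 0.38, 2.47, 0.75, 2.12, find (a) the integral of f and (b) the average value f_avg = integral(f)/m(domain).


Step 1: Integral = sum(value_i * measure_i)
= 9.89*1.31 + 0.69*0.38 + 3.1*2.47 + 8.82*0.75 + 5.41*2.12
= 12.9559 + 0.2622 + 7.657 + 6.615 + 11.4692
= 38.9593
Step 2: Total measure of domain = 1.31 + 0.38 + 2.47 + 0.75 + 2.12 = 7.03
Step 3: Average value = 38.9593 / 7.03 = 5.541863


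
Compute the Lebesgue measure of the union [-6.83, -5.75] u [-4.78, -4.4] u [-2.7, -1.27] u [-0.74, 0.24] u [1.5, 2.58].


For pairwise disjoint intervals, m(union) = sum of lengths.
= (-5.75 - -6.83) + (-4.4 - -4.78) + (-1.27 - -2.7) + (0.24 - -0.74) + (2.58 - 1.5)
= 1.08 + 0.38 + 1.43 + 0.98 + 1.08
= 4.95


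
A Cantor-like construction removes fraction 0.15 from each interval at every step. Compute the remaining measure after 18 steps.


Step 1: At each step, fraction remaining = 1 - 0.15 = 0.85
Step 2: After 18 steps, measure = (0.85)^18
Result = 0.053646


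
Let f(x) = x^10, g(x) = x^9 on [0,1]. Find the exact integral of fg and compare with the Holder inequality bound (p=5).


Step 1: Exact integral of f*g = integral(x^19, 0, 1) = 1/20
     = 0.05
Step 2: Holder bound with p=5, q=1.25:
  ||f||_p = (integral x^50 dx)^(1/5) = (1/51)^(1/5) = 0.455497
  ||g||_q = (integral x^11.25 dx)^(1/1.25) = (1/12.25)^(1/1.25) = 0.134738
Step 3: Holder bound = ||f||_p * ||g||_q = 0.455497 * 0.134738 = 0.061373
Verification: 0.05 <= 0.061373 (Holder holds)


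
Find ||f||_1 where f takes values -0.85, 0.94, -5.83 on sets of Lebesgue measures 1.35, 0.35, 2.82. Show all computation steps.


Step 1: Compute |f_i|^1 for each value:
  |-0.85|^1 = 0.85
  |0.94|^1 = 0.94
  |-5.83|^1 = 5.83
Step 2: Multiply by measures and sum:
  0.85 * 1.35 = 1.1475
  0.94 * 0.35 = 0.329
  5.83 * 2.82 = 16.4406
Sum = 1.1475 + 0.329 + 16.4406 = 17.9171
Step 3: Take the p-th root:
||f||_1 = (17.9171)^(1/1) = 17.9171


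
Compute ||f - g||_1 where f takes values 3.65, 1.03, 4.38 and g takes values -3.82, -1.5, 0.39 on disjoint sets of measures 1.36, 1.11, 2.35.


Step 1: Compute differences f_i - g_i:
  3.65 - -3.82 = 7.47
  1.03 - -1.5 = 2.53
  4.38 - 0.39 = 3.99
Step 2: Compute |diff|^1 * measure for each set:
  |7.47|^1 * 1.36 = 7.47 * 1.36 = 10.1592
  |2.53|^1 * 1.11 = 2.53 * 1.11 = 2.8083
  |3.99|^1 * 2.35 = 3.99 * 2.35 = 9.3765
Step 3: Sum = 22.344
Step 4: ||f-g||_1 = (22.344)^(1/1) = 22.344


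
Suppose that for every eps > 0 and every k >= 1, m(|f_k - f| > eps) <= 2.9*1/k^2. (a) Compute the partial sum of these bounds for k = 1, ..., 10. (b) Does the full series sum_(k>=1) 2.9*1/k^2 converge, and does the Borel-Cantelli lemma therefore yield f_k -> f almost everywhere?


Step 1: List the terms 2.9*1/k^2 for k = 1 to 10:
  k=1: 2.9
  k=2: 0.725
  k=3: 0.322222
  k=4: 0.18125
  k=5: 0.116
  k=6: 0.080556
  k=7: 0.059184
  k=8: 0.045312
  k=9: 0.035802
  k=10: 0.029
Step 2: Partial sum = 2.9 + 0.725 + 0.322222 + 0.18125 + 0.116 + 0.080556 + 0.059184 + 0.045312 + 0.035802 + 0.029
     = 4.494326
Step 3: The full series sum_(k>=1) 2.9*1/k^2 converges (p-series with p = 2 > 1; a constant multiple of a convergent series converges).
Step 4: Fix eps > 0. Since sum_k m(|f_k - f| > eps) < infinity, the Borel-Cantelli lemma gives
        m(limsup_k {|f_k - f| > eps}) = 0, i.e. for a.e. x, |f_k(x) - f(x)| <= eps for all large k.
        Applying this with eps = 1/j for j = 1, 2, ... and intersecting the countably many full-measure sets,
        for a.e. x we get limsup_k |f_k(x) - f(x)| <= 1/j for every j, hence f_k -> f almost everywhere.
Conclusion: series converges; Borel-Cantelli yields f_k -> f a.e.


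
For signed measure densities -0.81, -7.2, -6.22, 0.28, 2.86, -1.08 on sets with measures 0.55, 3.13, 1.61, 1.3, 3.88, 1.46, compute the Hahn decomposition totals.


Step 1: Compute signed measure on each set:
  Set 1: -0.81 * 0.55 = -0.4455
  Set 2: -7.2 * 3.13 = -22.536
  Set 3: -6.22 * 1.61 = -10.0142
  Set 4: 0.28 * 1.3 = 0.364
  Set 5: 2.86 * 3.88 = 11.0968
  Set 6: -1.08 * 1.46 = -1.5768
Step 2: Total signed measure = (-0.4455) + (-22.536) + (-10.0142) + (0.364) + (11.0968) + (-1.5768)
     = -23.1117
Step 3: Positive part mu+(X) = sum of positive contributions = 11.4608
Step 4: Negative part mu-(X) = |sum of negative contributions| = 34.5725


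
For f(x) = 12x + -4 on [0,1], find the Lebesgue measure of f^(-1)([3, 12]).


f^(-1)([3, 12]) = {x : 3 <= 12x + -4 <= 12}
Solving: (3 - -4)/12 <= x <= (12 - -4)/12
= [0.583333, 1.333333]
Intersecting with [0,1]: [0.583333, 1]
Measure = 1 - 0.583333 = 0.416667


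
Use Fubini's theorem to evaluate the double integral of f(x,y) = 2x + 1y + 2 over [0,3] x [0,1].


By Fubini, integrate in x first, then y.
Step 1: Fix y, integrate over x in [0,3]:
  integral(2x + 1y + 2, x=0..3)
  = 2*(3^2 - 0^2)/2 + (1y + 2)*(3 - 0)
  = 9 + (1y + 2)*3
  = 9 + 3y + 6
  = 15 + 3y
Step 2: Integrate over y in [0,1]:
  integral(15 + 3y, y=0..1)
  = 15*1 + 3*(1^2 - 0^2)/2
  = 15 + 1.5
  = 16.5


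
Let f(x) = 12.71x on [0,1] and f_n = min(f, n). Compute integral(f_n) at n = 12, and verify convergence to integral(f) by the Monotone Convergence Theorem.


f(x) = 12.71x on [0,1]; f_n(x) = min(12.71x, n). At n = 12:
Step 1: f(x) reaches 12 at x = 12/12.71 = 0.944138
Step 2: integral(f_12) = integral(12.71x, 0, 0.944138) + integral(12, 0.944138, 1)
       = 12.71*0.944138^2/2 + 12*(1 - 0.944138)
       = 5.664831 + 0.670338
       = 6.335169
Step 3: As n -> infinity, f_n increases to f, so by MCT integral(f_n) -> integral(f) = 12.71/2 = 6.355.
Convergence: integral(f_12) = 6.335169 -> 6.355 as n -> infinity


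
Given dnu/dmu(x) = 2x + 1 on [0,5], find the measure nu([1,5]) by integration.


nu(A) = integral_A (dnu/dmu) dmu = integral_1^5 (2x + 1) dx
Step 1: Antiderivative F(x) = (2/2)x^2 + 1x
Step 2: F(5) = (2/2)*5^2 + 1*5 = 25 + 5 = 30
Step 3: F(1) = (2/2)*1^2 + 1*1 = 1 + 1 = 2
Step 4: nu([1,5]) = F(5) - F(1) = 30 - 2 = 28


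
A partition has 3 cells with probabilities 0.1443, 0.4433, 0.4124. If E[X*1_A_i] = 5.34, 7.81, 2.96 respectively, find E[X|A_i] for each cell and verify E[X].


For each cell A_i: E[X|A_i] = E[X*1_A_i] / P(A_i)
Step 1: E[X|A_1] = 5.34 / 0.1443 = 37.006237
Step 2: E[X|A_2] = 7.81 / 0.4433 = 17.617866
Step 3: E[X|A_3] = 2.96 / 0.4124 = 7.177498
Verification: E[X] = sum E[X*1_A_i] = 5.34 + 7.81 + 2.96 = 16.11


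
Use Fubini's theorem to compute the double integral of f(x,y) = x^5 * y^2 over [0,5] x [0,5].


By Fubini's theorem, the double integral factors as a product of single integrals:
Step 1: integral_0^5 x^5 dx = [x^6/6] from 0 to 5
     = 5^6/6 = 2604.166667
Step 2: integral_0^5 y^2 dy = [y^3/3] from 0 to 5
     = 5^3/3 = 41.666667
Step 3: Double integral = 2604.166667 * 41.666667 = 108506.944444


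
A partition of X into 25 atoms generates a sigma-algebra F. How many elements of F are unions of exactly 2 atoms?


Each element of F is a union of some subset of the 25 atoms.
Elements that are unions of exactly 2 atoms correspond to 2-element subsets of the 25 atoms.
Count = C(25, 2) = 25! / (2! * 23!) = 300.


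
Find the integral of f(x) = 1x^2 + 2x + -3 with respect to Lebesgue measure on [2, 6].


The Lebesgue integral of a Riemann-integrable function agrees with the Riemann integral.
Antiderivative F(x) = (1/3)x^3 + (2/2)x^2 + -3x
F(6) = (1/3)*6^3 + (2/2)*6^2 + -3*6
     = (1/3)*216 + (2/2)*36 + -3*6
     = 72 + 36 + -18
     = 90
F(2) = 0.666667
Integral = F(6) - F(2) = 90 - 0.666667 = 89.333333


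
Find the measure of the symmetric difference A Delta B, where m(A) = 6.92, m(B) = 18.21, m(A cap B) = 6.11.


m(A Delta B) = m(A) + m(B) - 2*m(A n B)
= 6.92 + 18.21 - 2*6.11
= 6.92 + 18.21 - 12.22
= 12.91


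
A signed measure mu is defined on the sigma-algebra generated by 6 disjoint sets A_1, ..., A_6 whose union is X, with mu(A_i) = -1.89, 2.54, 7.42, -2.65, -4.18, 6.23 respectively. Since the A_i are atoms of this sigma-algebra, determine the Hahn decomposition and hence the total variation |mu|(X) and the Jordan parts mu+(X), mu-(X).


Step 1: Every measurable set is a union of atoms (the cells / points), so a Hahn decomposition is
  obtained by grouping atoms by sign: P = union of atoms with mu > 0, N = union of the remaining atoms.
  Atoms in P (indices): 2, 3, 6;  atoms in N (indices): 1, 4, 5
  Positive values: 2.54, 7.42, 6.23
  Negative values: -1.89, -2.65, -4.18
Step 2: mu+(X) = mu(P) = sum of positive atom values = 16.19
Step 3: mu-(X) = -mu(N) = sum of |negative atom values| = 8.72
Step 4: |mu|(X) = mu+(X) + mu-(X) = 16.19 + 8.72 = 24.91


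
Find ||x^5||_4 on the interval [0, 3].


Step 1: ||f||_4 = (integral_0^3 |x^5|^4 dx)^(1/4)
     = (integral_0^3 x^20 dx)^(1/4)
Step 2: integral_0^3 x^20 dx = [x^21/(21)] from 0 to 3 = 3^21/21
     = 10460353203/21 = 4.981121e+08
Step 3: ||f||_4 = (4.981121e+08)^(1/4) = 149.393521


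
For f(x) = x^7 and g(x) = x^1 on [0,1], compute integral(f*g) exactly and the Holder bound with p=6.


Step 1: Exact integral of f*g = integral(x^8, 0, 1) = 1/9
     = 0.111111
Step 2: Holder bound with p=6, q=1.2:
  ||f||_p = (integral x^42 dx)^(1/6) = (1/43)^(1/6) = 0.534263
  ||g||_q = (integral x^1.2 dx)^(1/1.2) = (1/2.2)^(1/1.2) = 0.518379
Step 3: Holder bound = ||f||_p * ||g||_q = 0.534263 * 0.518379 = 0.276951
Verification: 0.111111 <= 0.276951 (Holder holds)


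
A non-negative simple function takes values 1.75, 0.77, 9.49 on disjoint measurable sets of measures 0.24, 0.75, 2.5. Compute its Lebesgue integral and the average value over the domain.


Step 1: Integral = sum(value_i * measure_i)
= 1.75*0.24 + 0.77*0.75 + 9.49*2.5
= 0.42 + 0.5775 + 23.725
= 24.7225
Step 2: Total measure of domain = 0.24 + 0.75 + 2.5 = 3.49
Step 3: Average value = 24.7225 / 3.49 = 7.083811


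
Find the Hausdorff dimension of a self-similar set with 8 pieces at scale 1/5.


For a self-similar set with N copies scaled by 1/r:
dim_H = log(N)/log(r) = log(8)/log(5)
= 2.079442/1.609438
= 1.29203


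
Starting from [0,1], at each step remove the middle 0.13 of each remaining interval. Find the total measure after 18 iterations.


Step 1: At each step, fraction remaining = 1 - 0.13 = 0.87
Step 2: After 18 steps, measure = (0.87)^18
Result = 0.081535


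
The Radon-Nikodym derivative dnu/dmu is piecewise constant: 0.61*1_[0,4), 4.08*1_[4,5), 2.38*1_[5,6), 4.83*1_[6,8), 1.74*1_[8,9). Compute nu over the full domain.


Integrate each piece of the Radon-Nikodym derivative:
Step 1: integral_0^4 0.61 dx = 0.61*(4-0) = 0.61*4 = 2.44
Step 2: integral_4^5 4.08 dx = 4.08*(5-4) = 4.08*1 = 4.08
Step 3: integral_5^6 2.38 dx = 2.38*(6-5) = 2.38*1 = 2.38
Step 4: integral_6^8 4.83 dx = 4.83*(8-6) = 4.83*2 = 9.66
Step 5: integral_8^9 1.74 dx = 1.74*(9-8) = 1.74*1 = 1.74
Total: 2.44 + 4.08 + 2.38 + 9.66 + 1.74 = 20.3


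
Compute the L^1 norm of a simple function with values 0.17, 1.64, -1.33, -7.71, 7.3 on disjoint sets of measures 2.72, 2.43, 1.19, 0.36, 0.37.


Step 1: Compute |f_i|^1 for each value:
  |0.17|^1 = 0.17
  |1.64|^1 = 1.64
  |-1.33|^1 = 1.33
  |-7.71|^1 = 7.71
  |7.3|^1 = 7.3
Step 2: Multiply by measures and sum:
  0.17 * 2.72 = 0.4624
  1.64 * 2.43 = 3.9852
  1.33 * 1.19 = 1.5827
  7.71 * 0.36 = 2.7756
  7.3 * 0.37 = 2.701
Sum = 0.4624 + 3.9852 + 1.5827 + 2.7756 + 2.701 = 11.5069
Step 3: Take the p-th root:
||f||_1 = (11.5069)^(1/1) = 11.5069


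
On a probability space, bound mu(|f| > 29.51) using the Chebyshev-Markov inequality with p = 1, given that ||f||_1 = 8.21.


Chebyshev/Markov inequality: mu(|f| > eps) <= (||f||_p / eps)^p
Step 1: ||f||_1 / eps = 8.21 / 29.51 = 0.278211
Step 2: Raise to power p = 1:
  (0.278211)^1 = 0.278211
Step 3: Therefore mu(|f| > 29.51) <= 0.278211


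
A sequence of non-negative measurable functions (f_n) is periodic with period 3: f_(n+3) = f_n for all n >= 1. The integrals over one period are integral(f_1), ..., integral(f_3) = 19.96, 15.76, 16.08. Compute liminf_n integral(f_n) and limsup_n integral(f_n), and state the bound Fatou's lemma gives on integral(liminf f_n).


The sequence (integral(f_n)) is periodic with period 3, repeating the values 19.96, 15.76, 16.08 indefinitely.
Step 1: For a periodic sequence, every tail (a_m, a_(m+1), ...) contains all 3 period values infinitely often.
Step 2: Hence inf of every tail = min of the period values = min(19.96, 15.76, 16.08) = 15.76.
        liminf_n integral(f_n) = sup over m of (inf of tail from m) = 15.76.
Step 3: Similarly sup of every tail = max of the period values = 19.96.
        limsup_n integral(f_n) = 19.96.
Step 4: Fatou's lemma: integral(liminf_n f_n) <= liminf_n integral(f_n) = 15.76.
        So the integral of the pointwise liminf is at most 15.76.


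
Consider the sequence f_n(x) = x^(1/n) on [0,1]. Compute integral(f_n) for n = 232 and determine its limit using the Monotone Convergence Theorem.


At n = 232: f_232(x) = x^(1/232).
Step 1: integral(x^(1/232), 0, 1) = [x^(1/232+1) / (1/232+1)] from 0 to 1
     = 1 / (1/232 + 1) = 1 / ((232+1)/232) = 232/(232+1)
     = 232/233 = 0.995708
Step 2: As n -> infinity, f_n(x) = x^(1/n) -> 1 for x in (0,1], and f_n is increasing in n.
By MCT, lim_n integral(f_n) = integral(lim_n f_n) = integral(1, 0, 1) = 1.
Step 3: Verify convergence: 232/233 = 0.995708 -> 1


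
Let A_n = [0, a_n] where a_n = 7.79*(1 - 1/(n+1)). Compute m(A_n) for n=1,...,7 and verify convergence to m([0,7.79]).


By continuity of measure from below: if A_n increases to A, then m(A_n) -> m(A).
Here A = [0, 7.79], so m(A) = 7.79
Step 1: a_1 = 7.79*(1 - 1/2) = 3.895, m(A_1) = 3.895
Step 2: a_2 = 7.79*(1 - 1/3) = 5.1933, m(A_2) = 5.1933
Step 3: a_3 = 7.79*(1 - 1/4) = 5.8425, m(A_3) = 5.8425
Step 4: a_4 = 7.79*(1 - 1/5) = 6.232, m(A_4) = 6.232
Step 5: a_5 = 7.79*(1 - 1/6) = 6.4917, m(A_5) = 6.4917
Step 6: a_6 = 7.79*(1 - 1/7) = 6.6771, m(A_6) = 6.6771
Step 7: a_7 = 7.79*(1 - 1/8) = 6.8163, m(A_7) = 6.8163
Limit: m(A_n) -> m([0,7.79]) = 7.79


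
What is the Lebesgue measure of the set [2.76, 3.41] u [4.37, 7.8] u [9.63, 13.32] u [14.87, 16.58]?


For pairwise disjoint intervals, m(union) = sum of lengths.
= (3.41 - 2.76) + (7.8 - 4.37) + (13.32 - 9.63) + (16.58 - 14.87)
= 0.65 + 3.43 + 3.69 + 1.71
= 9.48


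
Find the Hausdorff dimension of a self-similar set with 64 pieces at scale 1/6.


For a self-similar set with N copies scaled by 1/r:
dim_H = log(N)/log(r) = log(64)/log(6)
= 4.158883/1.791759
= 2.321117


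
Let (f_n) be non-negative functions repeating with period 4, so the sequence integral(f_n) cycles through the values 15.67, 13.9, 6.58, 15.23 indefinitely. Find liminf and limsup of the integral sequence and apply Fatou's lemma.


The sequence (integral(f_n)) is periodic with period 4, repeating the values 15.67, 13.9, 6.58, 15.23 indefinitely.
Step 1: For a periodic sequence, every tail (a_m, a_(m+1), ...) contains all 4 period values infinitely often.
Step 2: Hence inf of every tail = min of the period values = min(15.67, 13.9, 6.58, 15.23) = 6.58.
        liminf_n integral(f_n) = sup over m of (inf of tail from m) = 6.58.
Step 3: Similarly sup of every tail = max of the period values = 15.67.
        limsup_n integral(f_n) = 15.67.
Step 4: Fatou's lemma: integral(liminf_n f_n) <= liminf_n integral(f_n) = 6.58.
        So the integral of the pointwise liminf is at most 6.58.


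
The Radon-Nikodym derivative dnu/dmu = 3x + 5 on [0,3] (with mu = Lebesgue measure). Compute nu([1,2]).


nu(A) = integral_A (dnu/dmu) dmu = integral_1^2 (3x + 5) dx
Step 1: Antiderivative F(x) = (3/2)x^2 + 5x
Step 2: F(2) = (3/2)*2^2 + 5*2 = 6 + 10 = 16
Step 3: F(1) = (3/2)*1^2 + 5*1 = 1.5 + 5 = 6.5
Step 4: nu([1,2]) = F(2) - F(1) = 16 - 6.5 = 9.5


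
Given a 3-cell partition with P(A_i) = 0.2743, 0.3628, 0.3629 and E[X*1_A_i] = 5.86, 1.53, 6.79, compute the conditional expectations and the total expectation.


For each cell A_i: E[X|A_i] = E[X*1_A_i] / P(A_i)
Step 1: E[X|A_1] = 5.86 / 0.2743 = 21.363471
Step 2: E[X|A_2] = 1.53 / 0.3628 = 4.2172
Step 3: E[X|A_3] = 6.79 / 0.3629 = 18.710389
Verification: E[X] = sum E[X*1_A_i] = 5.86 + 1.53 + 6.79 = 14.18


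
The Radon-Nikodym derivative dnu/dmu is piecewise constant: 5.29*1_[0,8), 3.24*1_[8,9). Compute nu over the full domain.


Integrate each piece of the Radon-Nikodym derivative:
Step 1: integral_0^8 5.29 dx = 5.29*(8-0) = 5.29*8 = 42.32
Step 2: integral_8^9 3.24 dx = 3.24*(9-8) = 3.24*1 = 3.24
Total: 42.32 + 3.24 = 45.56


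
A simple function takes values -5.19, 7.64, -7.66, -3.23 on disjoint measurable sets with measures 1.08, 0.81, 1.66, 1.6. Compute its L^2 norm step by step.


Step 1: Compute |f_i|^2 for each value:
  |-5.19|^2 = 26.9361
  |7.64|^2 = 58.3696
  |-7.66|^2 = 58.6756
  |-3.23|^2 = 10.4329
Step 2: Multiply by measures and sum:
  26.9361 * 1.08 = 29.090988
  58.3696 * 0.81 = 47.279376
  58.6756 * 1.66 = 97.401496
  10.4329 * 1.6 = 16.69264
Sum = 29.090988 + 47.279376 + 97.401496 + 16.69264 = 190.4645
Step 3: Take the p-th root:
||f||_2 = (190.4645)^(1/2) = 13.800888


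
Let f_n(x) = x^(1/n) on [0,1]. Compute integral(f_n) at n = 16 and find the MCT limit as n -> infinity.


At n = 16: f_16(x) = x^(1/16).
Step 1: integral(x^(1/16), 0, 1) = [x^(1/16+1) / (1/16+1)] from 0 to 1
     = 1 / (1/16 + 1) = 1 / ((16+1)/16) = 16/(16+1)
     = 16/17 = 0.941176
Step 2: As n -> infinity, f_n(x) = x^(1/n) -> 1 for x in (0,1], and f_n is increasing in n.
By MCT, lim_n integral(f_n) = integral(lim_n f_n) = integral(1, 0, 1) = 1.
Step 3: Verify convergence: 16/17 = 0.941176 -> 1


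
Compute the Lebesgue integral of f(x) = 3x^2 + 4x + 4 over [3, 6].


The Lebesgue integral of a Riemann-integrable function agrees with the Riemann integral.
Antiderivative F(x) = (3/3)x^3 + (4/2)x^2 + 4x
F(6) = (3/3)*6^3 + (4/2)*6^2 + 4*6
     = (3/3)*216 + (4/2)*36 + 4*6
     = 216 + 72 + 24
     = 312
F(3) = 57
Integral = F(6) - F(3) = 312 - 57 = 255


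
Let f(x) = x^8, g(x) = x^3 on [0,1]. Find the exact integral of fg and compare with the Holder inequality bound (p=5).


Step 1: Exact integral of f*g = integral(x^11, 0, 1) = 1/12
     = 0.083333
Step 2: Holder bound with p=5, q=1.25:
  ||f||_p = (integral x^40 dx)^(1/5) = (1/41)^(1/5) = 0.475821
  ||g||_q = (integral x^3.75 dx)^(1/1.25) = (1/4.75)^(1/1.25) = 0.287505
Step 3: Holder bound = ||f||_p * ||g||_q = 0.475821 * 0.287505 = 0.136801
Verification: 0.083333 <= 0.136801 (Holder holds)


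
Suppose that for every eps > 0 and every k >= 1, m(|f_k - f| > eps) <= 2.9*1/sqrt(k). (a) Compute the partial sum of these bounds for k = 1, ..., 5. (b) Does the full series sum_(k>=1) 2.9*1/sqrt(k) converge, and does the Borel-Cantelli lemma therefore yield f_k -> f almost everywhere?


Step 1: List the terms 2.9*1/sqrt(k) for k = 1 to 5:
  k=1: 2.9
  k=2: 2.05061
  k=3: 1.674316
  k=4: 1.45
  k=5: 1.296919
Step 2: Partial sum = 2.9 + 2.05061 + 1.674316 + 1.45 + 1.296919
     = 9.371845
Step 3: The full series sum_(k>=1) 2.9*1/sqrt(k) diverges (p-series with p = 1/2 <= 1; a nonzero constant multiple of a divergent series diverges).
Step 4: The (first) Borel-Cantelli lemma requires a summable sequence of measures, so it does not apply here;
        from this bound alone no conclusion about a.e. convergence can be drawn (convergence in measure still
        gives an a.e.-convergent subsequence, but not a.e. convergence of the whole sequence).
Conclusion: series diverges; Borel-Cantelli is inconclusive about a.e. convergence of f_k.


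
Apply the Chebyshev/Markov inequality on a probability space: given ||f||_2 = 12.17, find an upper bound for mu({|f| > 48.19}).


Chebyshev/Markov inequality: mu(|f| > eps) <= (||f||_p / eps)^p
Step 1: ||f||_2 / eps = 12.17 / 48.19 = 0.252542
Step 2: Raise to power p = 2:
  (0.252542)^2 = 0.063777
Step 3: Therefore mu(|f| > 48.19) <= 0.063777


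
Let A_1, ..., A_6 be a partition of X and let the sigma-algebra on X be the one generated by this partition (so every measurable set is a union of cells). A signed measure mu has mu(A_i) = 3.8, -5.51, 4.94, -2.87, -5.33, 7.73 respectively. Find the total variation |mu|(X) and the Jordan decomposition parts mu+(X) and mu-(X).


Step 1: Every measurable set is a union of atoms (the cells / points), so a Hahn decomposition is
  obtained by grouping atoms by sign: P = union of atoms with mu > 0, N = union of the remaining atoms.
  Atoms in P (indices): 1, 3, 6;  atoms in N (indices): 2, 4, 5
  Positive values: 3.8, 4.94, 7.73
  Negative values: -5.51, -2.87, -5.33
Step 2: mu+(X) = mu(P) = sum of positive atom values = 16.47
Step 3: mu-(X) = -mu(N) = sum of |negative atom values| = 13.71
Step 4: |mu|(X) = mu+(X) + mu-(X) = 16.47 + 13.71 = 30.18


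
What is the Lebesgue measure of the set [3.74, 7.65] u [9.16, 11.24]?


For pairwise disjoint intervals, m(union) = sum of lengths.
= (7.65 - 3.74) + (11.24 - 9.16)
= 3.91 + 2.08
= 5.99


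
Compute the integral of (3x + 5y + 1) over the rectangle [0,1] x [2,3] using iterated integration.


By Fubini, integrate in x first, then y.
Step 1: Fix y, integrate over x in [0,1]:
  integral(3x + 5y + 1, x=0..1)
  = 3*(1^2 - 0^2)/2 + (5y + 1)*(1 - 0)
  = 1.5 + (5y + 1)*1
  = 1.5 + 5y + 1
  = 2.5 + 5y
Step 2: Integrate over y in [2,3]:
  integral(2.5 + 5y, y=2..3)
  = 2.5*1 + 5*(3^2 - 2^2)/2
  = 2.5 + 12.5
  = 15


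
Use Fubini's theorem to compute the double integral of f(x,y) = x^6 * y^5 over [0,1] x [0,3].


By Fubini's theorem, the double integral factors as a product of single integrals:
Step 1: integral_0^1 x^6 dx = [x^7/7] from 0 to 1
     = 1^7/7 = 0.142857
Step 2: integral_0^3 y^5 dy = [y^6/6] from 0 to 3
     = 3^6/6 = 121.5
Step 3: Double integral = 0.142857 * 121.5 = 17.357143


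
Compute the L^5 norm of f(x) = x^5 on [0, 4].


Step 1: ||f||_5 = (integral_0^4 |x^5|^5 dx)^(1/5)
     = (integral_0^4 x^25 dx)^(1/5)
Step 2: integral_0^4 x^25 dx = [x^26/(26)] from 0 to 4 = 4^26/26
     = 4503599627370496/26 = 1.732154e+14
Step 3: ||f||_5 = (1.732154e+14)^(1/5) = 704.234481


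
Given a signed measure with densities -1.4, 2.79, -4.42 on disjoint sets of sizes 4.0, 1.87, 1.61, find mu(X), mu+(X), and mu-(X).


Step 1: Compute signed measure on each set:
  Set 1: -1.4 * 4.0 = -5.6
  Set 2: 2.79 * 1.87 = 5.2173
  Set 3: -4.42 * 1.61 = -7.1162
Step 2: Total signed measure = (-5.6) + (5.2173) + (-7.1162)
     = -7.4989
Step 3: Positive part mu+(X) = sum of positive contributions = 5.2173
Step 4: Negative part mu-(X) = |sum of negative contributions| = 12.7162


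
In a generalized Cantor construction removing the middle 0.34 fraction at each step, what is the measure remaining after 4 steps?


Step 1: At each step, fraction remaining = 1 - 0.34 = 0.66
Step 2: After 4 steps, measure = (0.66)^4
Step 3: Computing the power step by step:
  After step 1: 0.66
  After step 2: 0.4356
  After step 3: 0.287496
  After step 4: 0.189747
Result = 0.189747


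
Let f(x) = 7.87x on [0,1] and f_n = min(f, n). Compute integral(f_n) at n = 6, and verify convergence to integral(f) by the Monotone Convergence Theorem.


f(x) = 7.87x on [0,1]; f_n(x) = min(7.87x, n). At n = 6:
Step 1: f(x) reaches 6 at x = 6/7.87 = 0.762389
Step 2: integral(f_6) = integral(7.87x, 0, 0.762389) + integral(6, 0.762389, 1)
       = 7.87*0.762389^2/2 + 6*(1 - 0.762389)
       = 2.287166 + 1.425667
       = 3.712834
Step 3: As n -> infinity, f_n increases to f, so by MCT integral(f_n) -> integral(f) = 7.87/2 = 3.935.
Convergence: integral(f_6) = 3.712834 -> 3.935 as n -> infinity


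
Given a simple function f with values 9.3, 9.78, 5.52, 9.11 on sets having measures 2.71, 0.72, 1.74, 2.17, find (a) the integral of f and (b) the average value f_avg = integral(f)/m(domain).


Step 1: Integral = sum(value_i * measure_i)
= 9.3*2.71 + 9.78*0.72 + 5.52*1.74 + 9.11*2.17
= 25.203 + 7.0416 + 9.6048 + 19.7687
= 61.6181
Step 2: Total measure of domain = 2.71 + 0.72 + 1.74 + 2.17 = 7.34
Step 3: Average value = 61.6181 / 7.34 = 8.394837


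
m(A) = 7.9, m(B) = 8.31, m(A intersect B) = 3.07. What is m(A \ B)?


m(A \ B) = m(A) - m(A n B)
= 7.9 - 3.07
= 4.83


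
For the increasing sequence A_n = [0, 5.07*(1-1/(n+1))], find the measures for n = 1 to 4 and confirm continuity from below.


By continuity of measure from below: if A_n increases to A, then m(A_n) -> m(A).
Here A = [0, 5.07], so m(A) = 5.07
Step 1: a_1 = 5.07*(1 - 1/2) = 2.535, m(A_1) = 2.535
Step 2: a_2 = 5.07*(1 - 1/3) = 3.38, m(A_2) = 3.38
Step 3: a_3 = 5.07*(1 - 1/4) = 3.8025, m(A_3) = 3.8025
Step 4: a_4 = 5.07*(1 - 1/5) = 4.056, m(A_4) = 4.056
Limit: m(A_n) -> m([0,5.07]) = 5.07


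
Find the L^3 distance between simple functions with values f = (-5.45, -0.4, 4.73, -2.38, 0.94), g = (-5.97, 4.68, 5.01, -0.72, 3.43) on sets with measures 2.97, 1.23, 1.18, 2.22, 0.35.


Step 1: Compute differences f_i - g_i:
  -5.45 - -5.97 = 0.52
  -0.4 - 4.68 = -5.08
  4.73 - 5.01 = -0.28
  -2.38 - -0.72 = -1.66
  0.94 - 3.43 = -2.49
Step 2: Compute |diff|^3 * measure for each set:
  |0.52|^3 * 2.97 = 0.140608 * 2.97 = 0.417606
  |-5.08|^3 * 1.23 = 131.096512 * 1.23 = 161.24871
  |-0.28|^3 * 1.18 = 0.021952 * 1.18 = 0.025903
  |-1.66|^3 * 2.22 = 4.574296 * 2.22 = 10.154937
  |-2.49|^3 * 0.35 = 15.438249 * 0.35 = 5.403387
Step 3: Sum = 177.250543
Step 4: ||f-g||_3 = (177.250543)^(1/3) = 5.61732


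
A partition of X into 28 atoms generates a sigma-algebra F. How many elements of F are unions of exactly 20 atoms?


Each element of F is a union of some subset of the 28 atoms.
Elements that are unions of exactly 20 atoms correspond to 20-element subsets of the 28 atoms.
Count = C(28, 20) = 28! / (20! * 8!) = 3108105.


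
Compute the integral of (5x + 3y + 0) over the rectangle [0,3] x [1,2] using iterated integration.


By Fubini, integrate in x first, then y.
Step 1: Fix y, integrate over x in [0,3]:
  integral(5x + 3y + 0, x=0..3)
  = 5*(3^2 - 0^2)/2 + (3y + 0)*(3 - 0)
  = 22.5 + (3y + 0)*3
  = 22.5 + 9y + 0
  = 22.5 + 9y
Step 2: Integrate over y in [1,2]:
  integral(22.5 + 9y, y=1..2)
  = 22.5*1 + 9*(2^2 - 1^2)/2
  = 22.5 + 13.5
  = 36


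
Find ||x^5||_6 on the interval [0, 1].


Step 1: ||f||_6 = (integral_0^1 |x^5|^6 dx)^(1/6)
     = (integral_0^1 x^30 dx)^(1/6)
Step 2: integral_0^1 x^30 dx = [x^31/(31)] from 0 to 1 = 1^31/31
     = 1/31 = 0.032258
Step 3: ||f||_6 = (0.032258)^(1/6) = 0.564209


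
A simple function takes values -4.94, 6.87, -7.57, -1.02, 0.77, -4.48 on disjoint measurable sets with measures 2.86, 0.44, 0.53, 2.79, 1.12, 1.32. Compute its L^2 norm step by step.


Step 1: Compute |f_i|^2 for each value:
  |-4.94|^2 = 24.4036
  |6.87|^2 = 47.1969
  |-7.57|^2 = 57.3049
  |-1.02|^2 = 1.0404
  |0.77|^2 = 0.5929
  |-4.48|^2 = 20.0704
Step 2: Multiply by measures and sum:
  24.4036 * 2.86 = 69.794296
  47.1969 * 0.44 = 20.766636
  57.3049 * 0.53 = 30.371597
  1.0404 * 2.79 = 2.902716
  0.5929 * 1.12 = 0.664048
  20.0704 * 1.32 = 26.492928
Sum = 69.794296 + 20.766636 + 30.371597 + 2.902716 + 0.664048 + 26.492928 = 150.992221
Step 3: Take the p-th root:
||f||_2 = (150.992221)^(1/2) = 12.287889


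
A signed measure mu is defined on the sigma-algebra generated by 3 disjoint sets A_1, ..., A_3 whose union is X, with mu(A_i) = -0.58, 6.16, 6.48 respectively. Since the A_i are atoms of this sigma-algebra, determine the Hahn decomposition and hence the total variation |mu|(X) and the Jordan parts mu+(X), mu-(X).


Step 1: Every measurable set is a union of atoms (the cells / points), so a Hahn decomposition is
  obtained by grouping atoms by sign: P = union of atoms with mu > 0, N = union of the remaining atoms.
  Atoms in P (indices): 2, 3;  atoms in N (indices): 1
  Positive values: 6.16, 6.48
  Negative values: -0.58
Step 2: mu+(X) = mu(P) = sum of positive atom values = 12.64
Step 3: mu-(X) = -mu(N) = sum of |negative atom values| = 0.58
Step 4: |mu|(X) = mu+(X) + mu-(X) = 12.64 + 0.58 = 13.22


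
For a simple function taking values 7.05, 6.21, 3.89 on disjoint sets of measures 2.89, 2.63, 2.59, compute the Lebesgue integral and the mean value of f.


Step 1: Integral = sum(value_i * measure_i)
= 7.05*2.89 + 6.21*2.63 + 3.89*2.59
= 20.3745 + 16.3323 + 10.0751
= 46.7819
Step 2: Total measure of domain = 2.89 + 2.63 + 2.59 = 8.11
Step 3: Average value = 46.7819 / 8.11 = 5.768422


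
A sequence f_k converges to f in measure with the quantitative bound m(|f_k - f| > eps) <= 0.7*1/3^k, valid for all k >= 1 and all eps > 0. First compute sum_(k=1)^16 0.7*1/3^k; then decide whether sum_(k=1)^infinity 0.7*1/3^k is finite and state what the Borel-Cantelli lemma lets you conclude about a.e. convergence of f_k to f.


Step 1: List the terms 0.7*1/3^k for k = 1 to 16:
  k=1: 0.233333
  k=2: 0.077778
  k=3: 0.025926
  k=4: 0.008642
  k=5: 0.002881
  k=6: 9.602195e-04
  k=7: 3.200732e-04
  k=8: 1.066911e-04
  k=9: 3.556368e-05
  k=10: 1.185456e-05
  k=11: 3.951520e-06
  k=12: 1.317173e-06
  k=13: 4.390578e-07
  k=14: 1.463526e-07
  k=15: 4.878420e-08
  k=16: 1.626140e-08
Step 2: Partial sum = 0.233333 + 0.077778 + 0.025926 + 0.008642 + 0.002881 + 9.602195e-04 + 3.200732e-04 + 1.066911e-04 + 3.556368e-05 + 1.185456e-05 + 3.951520e-06 + 1.317173e-06 + 4.390578e-07 + 1.463526e-07 + 4.878420e-08 + 1.626140e-08
     = 0.35
Step 3: The full series sum_(k>=1) 0.7*1/3^k converges (geometric series with ratio 1/3 < 1; a constant multiple of a convergent series converges).
Step 4: Fix eps > 0. Since sum_k m(|f_k - f| > eps) < infinity, the Borel-Cantelli lemma gives
        m(limsup_k {|f_k - f| > eps}) = 0, i.e. for a.e. x, |f_k(x) - f(x)| <= eps for all large k.
        Applying this with eps = 1/j for j = 1, 2, ... and intersecting the countably many full-measure sets,
        for a.e. x we get limsup_k |f_k(x) - f(x)| <= 1/j for every j, hence f_k -> f almost everywhere.
Conclusion: series converges; Borel-Cantelli yields f_k -> f a.e.


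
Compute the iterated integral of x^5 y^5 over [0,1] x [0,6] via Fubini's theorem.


By Fubini's theorem, the double integral factors as a product of single integrals:
Step 1: integral_0^1 x^5 dx = [x^6/6] from 0 to 1
     = 1^6/6 = 0.166667
Step 2: integral_0^6 y^5 dy = [y^6/6] from 0 to 6
     = 6^6/6 = 7776
Step 3: Double integral = 0.166667 * 7776 = 1296


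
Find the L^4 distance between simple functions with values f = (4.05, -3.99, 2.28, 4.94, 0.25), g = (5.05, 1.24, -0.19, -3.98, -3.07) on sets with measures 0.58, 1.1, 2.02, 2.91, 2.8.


Step 1: Compute differences f_i - g_i:
  4.05 - 5.05 = -1
  -3.99 - 1.24 = -5.23
  2.28 - -0.19 = 2.47
  4.94 - -3.98 = 8.92
  0.25 - -3.07 = 3.32
Step 2: Compute |diff|^4 * measure for each set:
  |-1|^4 * 0.58 = 1 * 0.58 = 0.58
  |-5.23|^4 * 1.1 = 748.181138 * 1.1 = 822.999252
  |2.47|^4 * 2.02 = 37.220981 * 2.02 = 75.186381
  |8.92|^4 * 2.91 = 6330.812009 * 2.91 = 18422.662946
  |3.32|^4 * 2.8 = 121.493302 * 2.8 = 340.181245
Step 3: Sum = 19661.609824
Step 4: ||f-g||_4 = (19661.609824)^(1/4) = 11.841447


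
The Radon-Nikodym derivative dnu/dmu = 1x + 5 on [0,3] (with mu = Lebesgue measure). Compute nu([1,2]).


nu(A) = integral_A (dnu/dmu) dmu = integral_1^2 (1x + 5) dx
Step 1: Antiderivative F(x) = (1/2)x^2 + 5x
Step 2: F(2) = (1/2)*2^2 + 5*2 = 2 + 10 = 12
Step 3: F(1) = (1/2)*1^2 + 5*1 = 0.5 + 5 = 5.5
Step 4: nu([1,2]) = F(2) - F(1) = 12 - 5.5 = 6.5


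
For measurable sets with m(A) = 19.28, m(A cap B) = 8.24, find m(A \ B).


m(A \ B) = m(A) - m(A n B)
= 19.28 - 8.24
= 11.04


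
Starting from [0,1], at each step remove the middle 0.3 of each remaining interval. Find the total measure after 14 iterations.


Step 1: At each step, fraction remaining = 1 - 0.3 = 0.7
Step 2: After 14 steps, measure = (0.7)^14
Result = 0.006782


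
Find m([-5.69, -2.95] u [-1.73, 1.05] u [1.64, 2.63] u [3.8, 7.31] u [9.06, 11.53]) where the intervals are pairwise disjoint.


For pairwise disjoint intervals, m(union) = sum of lengths.
= (-2.95 - -5.69) + (1.05 - -1.73) + (2.63 - 1.64) + (7.31 - 3.8) + (11.53 - 9.06)
= 2.74 + 2.78 + 0.99 + 3.51 + 2.47
= 12.49


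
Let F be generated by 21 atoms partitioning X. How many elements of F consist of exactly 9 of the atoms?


Each element of F is a union of some subset of the 21 atoms.
Elements that are unions of exactly 9 atoms correspond to 9-element subsets of the 21 atoms.
Count = C(21, 9) = 21! / (9! * 12!) = 293930.


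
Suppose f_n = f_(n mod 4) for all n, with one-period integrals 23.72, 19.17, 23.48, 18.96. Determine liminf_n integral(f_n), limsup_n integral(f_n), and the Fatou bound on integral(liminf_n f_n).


The sequence (integral(f_n)) is periodic with period 4, repeating the values 23.72, 19.17, 23.48, 18.96 indefinitely.
Step 1: For a periodic sequence, every tail (a_m, a_(m+1), ...) contains all 4 period values infinitely often.
Step 2: Hence inf of every tail = min of the period values = min(23.72, 19.17, 23.48, 18.96) = 18.96.
        liminf_n integral(f_n) = sup over m of (inf of tail from m) = 18.96.
Step 3: Similarly sup of every tail = max of the period values = 23.72.
        limsup_n integral(f_n) = 23.72.
Step 4: Fatou's lemma: integral(liminf_n f_n) <= liminf_n integral(f_n) = 18.96.
        So the integral of the pointwise liminf is at most 18.96.


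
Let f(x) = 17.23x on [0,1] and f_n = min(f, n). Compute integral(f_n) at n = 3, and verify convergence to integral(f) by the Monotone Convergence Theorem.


f(x) = 17.23x on [0,1]; f_n(x) = min(17.23x, n). At n = 3:
Step 1: f(x) reaches 3 at x = 3/17.23 = 0.174115
Step 2: integral(f_3) = integral(17.23x, 0, 0.174115) + integral(3, 0.174115, 1)
       = 17.23*0.174115^2/2 + 3*(1 - 0.174115)
       = 0.261172 + 2.477655
       = 2.738828
Step 3: As n -> infinity, f_n increases to f, so by MCT integral(f_n) -> integral(f) = 17.23/2 = 8.615.
Convergence: integral(f_3) = 2.738828 -> 8.615 as n -> infinity


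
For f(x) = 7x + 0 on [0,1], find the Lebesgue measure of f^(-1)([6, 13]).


f^(-1)([6, 13]) = {x : 6 <= 7x + 0 <= 13}
Solving: (6 - 0)/7 <= x <= (13 - 0)/7
= [0.857143, 1.857143]
Intersecting with [0,1]: [0.857143, 1]
Measure = 1 - 0.857143 = 0.142857


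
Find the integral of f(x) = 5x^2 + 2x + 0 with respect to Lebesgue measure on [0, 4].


The Lebesgue integral of a Riemann-integrable function agrees with the Riemann integral.
Antiderivative F(x) = (5/3)x^3 + (2/2)x^2 + 0x
F(4) = (5/3)*4^3 + (2/2)*4^2 + 0*4
     = (5/3)*64 + (2/2)*16 + 0*4
     = 106.666667 + 16 + 0
     = 122.666667
F(0) = 0.0
Integral = F(4) - F(0) = 122.666667 - 0.0 = 122.666667


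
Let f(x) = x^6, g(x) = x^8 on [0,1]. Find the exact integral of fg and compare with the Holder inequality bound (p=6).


Step 1: Exact integral of f*g = integral(x^14, 0, 1) = 1/15
     = 0.066667
Step 2: Holder bound with p=6, q=1.2:
  ||f||_p = (integral x^36 dx)^(1/6) = (1/37)^(1/6) = 0.547814
  ||g||_q = (integral x^9.6 dx)^(1/1.2) = (1/10.6)^(1/1.2) = 0.139823
Step 3: Holder bound = ||f||_p * ||g||_q = 0.547814 * 0.139823 = 0.076597
Verification: 0.066667 <= 0.076597 (Holder holds)


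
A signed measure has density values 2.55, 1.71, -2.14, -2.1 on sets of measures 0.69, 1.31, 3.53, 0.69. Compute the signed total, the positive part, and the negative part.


Step 1: Compute signed measure on each set:
  Set 1: 2.55 * 0.69 = 1.7595
  Set 2: 1.71 * 1.31 = 2.2401
  Set 3: -2.14 * 3.53 = -7.5542
  Set 4: -2.1 * 0.69 = -1.449
Step 2: Total signed measure = (1.7595) + (2.2401) + (-7.5542) + (-1.449)
     = -5.0036
Step 3: Positive part mu+(X) = sum of positive contributions = 3.9996
Step 4: Negative part mu-(X) = |sum of negative contributions| = 9.0032


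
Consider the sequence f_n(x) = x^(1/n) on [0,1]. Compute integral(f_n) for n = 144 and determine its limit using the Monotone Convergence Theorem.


At n = 144: f_144(x) = x^(1/144).
Step 1: integral(x^(1/144), 0, 1) = [x^(1/144+1) / (1/144+1)] from 0 to 1
     = 1 / (1/144 + 1) = 1 / ((144+1)/144) = 144/(144+1)
     = 144/145 = 0.993103
Step 2: As n -> infinity, f_n(x) = x^(1/n) -> 1 for x in (0,1], and f_n is increasing in n.
By MCT, lim_n integral(f_n) = integral(lim_n f_n) = integral(1, 0, 1) = 1.
Step 3: Verify convergence: 144/145 = 0.993103 -> 1


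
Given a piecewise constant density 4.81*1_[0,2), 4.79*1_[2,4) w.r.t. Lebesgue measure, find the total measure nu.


Integrate each piece of the Radon-Nikodym derivative:
Step 1: integral_0^2 4.81 dx = 4.81*(2-0) = 4.81*2 = 9.62
Step 2: integral_2^4 4.79 dx = 4.79*(4-2) = 4.79*2 = 9.58
Total: 9.62 + 9.58 = 19.2


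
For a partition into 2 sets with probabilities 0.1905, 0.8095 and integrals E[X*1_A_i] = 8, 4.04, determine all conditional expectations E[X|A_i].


For each cell A_i: E[X|A_i] = E[X*1_A_i] / P(A_i)
Step 1: E[X|A_1] = 8 / 0.1905 = 41.994751
Step 2: E[X|A_2] = 4.04 / 0.8095 = 4.990735
Verification: E[X] = sum E[X*1_A_i] = 8 + 4.04 = 12.04


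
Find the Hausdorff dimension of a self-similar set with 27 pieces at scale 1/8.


For a self-similar set with N copies scaled by 1/r:
dim_H = log(N)/log(r) = log(27)/log(8)
= 3.295837/2.079442
= 1.584963


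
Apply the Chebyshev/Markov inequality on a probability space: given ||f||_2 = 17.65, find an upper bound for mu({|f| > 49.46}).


Chebyshev/Markov inequality: mu(|f| > eps) <= (||f||_p / eps)^p
Step 1: ||f||_2 / eps = 17.65 / 49.46 = 0.356854
Step 2: Raise to power p = 2:
  (0.356854)^2 = 0.127345
Step 3: Therefore mu(|f| > 49.46) <= 0.127345


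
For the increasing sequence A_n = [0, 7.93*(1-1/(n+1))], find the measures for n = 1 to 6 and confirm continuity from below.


By continuity of measure from below: if A_n increases to A, then m(A_n) -> m(A).
Here A = [0, 7.93], so m(A) = 7.93
Step 1: a_1 = 7.93*(1 - 1/2) = 3.965, m(A_1) = 3.965
Step 2: a_2 = 7.93*(1 - 1/3) = 5.2867, m(A_2) = 5.2867
Step 3: a_3 = 7.93*(1 - 1/4) = 5.9475, m(A_3) = 5.9475
Step 4: a_4 = 7.93*(1 - 1/5) = 6.344, m(A_4) = 6.344
Step 5: a_5 = 7.93*(1 - 1/6) = 6.6083, m(A_5) = 6.6083
Step 6: a_6 = 7.93*(1 - 1/7) = 6.7971, m(A_6) = 6.7971
Limit: m(A_n) -> m([0,7.93]) = 7.93


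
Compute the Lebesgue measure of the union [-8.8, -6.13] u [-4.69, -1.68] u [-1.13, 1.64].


For pairwise disjoint intervals, m(union) = sum of lengths.
= (-6.13 - -8.8) + (-1.68 - -4.69) + (1.64 - -1.13)
= 2.67 + 3.01 + 2.77
= 8.45


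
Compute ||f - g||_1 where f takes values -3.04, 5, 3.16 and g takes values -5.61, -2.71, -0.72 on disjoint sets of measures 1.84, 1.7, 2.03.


Step 1: Compute differences f_i - g_i:
  -3.04 - -5.61 = 2.57
  5 - -2.71 = 7.71
  3.16 - -0.72 = 3.88
Step 2: Compute |diff|^1 * measure for each set:
  |2.57|^1 * 1.84 = 2.57 * 1.84 = 4.7288
  |7.71|^1 * 1.7 = 7.71 * 1.7 = 13.107
  |3.88|^1 * 2.03 = 3.88 * 2.03 = 7.8764
Step 3: Sum = 25.7122
Step 4: ||f-g||_1 = (25.7122)^(1/1) = 25.7122


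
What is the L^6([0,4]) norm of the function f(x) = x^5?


Step 1: ||f||_6 = (integral_0^4 |x^5|^6 dx)^(1/6)
     = (integral_0^4 x^30 dx)^(1/6)
Step 2: integral_0^4 x^30 dx = [x^31/(31)] from 0 to 4 = 4^31/31
     = 4611686018427387904/31 = 1.487641e+17
Step 3: ||f||_6 = (1.487641e+17)^(1/6) = 727.918918


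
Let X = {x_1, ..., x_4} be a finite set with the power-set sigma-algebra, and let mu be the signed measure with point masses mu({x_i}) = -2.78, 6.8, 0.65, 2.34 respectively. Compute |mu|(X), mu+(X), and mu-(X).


Step 1: Every measurable set is a union of atoms (the cells / points), so a Hahn decomposition is
  obtained by grouping atoms by sign: P = union of atoms with mu > 0, N = union of the remaining atoms.
  Atoms in P (indices): 2, 3, 4;  atoms in N (indices): 1
  Positive values: 6.8, 0.65, 2.34
  Negative values: -2.78
Step 2: mu+(X) = mu(P) = sum of positive atom values = 9.79
Step 3: mu-(X) = -mu(N) = sum of |negative atom values| = 2.78
Step 4: |mu|(X) = mu+(X) + mu-(X) = 9.79 + 2.78 = 12.57


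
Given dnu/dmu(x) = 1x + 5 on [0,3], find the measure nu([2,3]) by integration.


nu(A) = integral_A (dnu/dmu) dmu = integral_2^3 (1x + 5) dx
Step 1: Antiderivative F(x) = (1/2)x^2 + 5x
Step 2: F(3) = (1/2)*3^2 + 5*3 = 4.5 + 15 = 19.5
Step 3: F(2) = (1/2)*2^2 + 5*2 = 2 + 10 = 12
Step 4: nu([2,3]) = F(3) - F(2) = 19.5 - 12 = 7.5
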